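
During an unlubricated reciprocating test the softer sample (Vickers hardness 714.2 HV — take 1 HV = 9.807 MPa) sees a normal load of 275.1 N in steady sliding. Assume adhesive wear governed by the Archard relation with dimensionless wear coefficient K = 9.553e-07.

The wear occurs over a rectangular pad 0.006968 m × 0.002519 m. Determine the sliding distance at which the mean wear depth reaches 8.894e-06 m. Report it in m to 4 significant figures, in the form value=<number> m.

All working math maintains full float precision. Intermediate values are printed rounded, and a single final rounding to 4 significant digits.
Hardness H = 714.2 HV × 9.807 MPa/HV = 7004 MPa = 7.004e+09 Pa.
Contact area A = 0.006968 m × 0.002519 m = 1.755e-05 m².
Expressed in SI base units: W = 275.1 N, H = 7.004e+09 Pa, K = 9.553e-07.
Limit volume V_lim = h_lim·A = 8.894e-06 · 1.755e-05 = 1.561e-10 m³.
So the life L = V_lim·H/(K·W) = 1.561e-10 · 7.004e+09 / (9.553e-07 · 275.1) = 4161 m.

value=4161 m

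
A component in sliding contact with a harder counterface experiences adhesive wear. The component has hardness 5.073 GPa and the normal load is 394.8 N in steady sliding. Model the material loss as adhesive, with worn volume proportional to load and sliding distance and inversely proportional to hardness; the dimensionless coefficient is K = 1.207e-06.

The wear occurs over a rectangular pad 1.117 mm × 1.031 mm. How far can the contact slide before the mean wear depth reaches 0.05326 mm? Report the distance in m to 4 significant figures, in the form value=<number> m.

The algebra maintains exact precision. The intermediates are shown rounded. Rounded once at the end: four significant digits.
Convert: Hardness H = 5.073 GPa = 5.073e+09 Pa.
Convert: Pad sides 1.117 mm × 1.031 mm = 0.001117 m × 0.001031 m. Contact area A = 0.001117 m × 0.001031 m = 1.152e-06 m².
Convert: Depth limit h_lim = 0.05326 mm = 5.326e-05 m.
As SI base values: W = 394.8 N, H = 5.073e+09 Pa, K = 1.207e-06.
Volume at the limit: V_lim = h_lim·A = 5.326e-05 · 1.152e-06 = 6.134e-11 m³.
Sliding life L = V_lim·H/(K·W) = 6.134e-11 · 5.073e+09 / (1.207e-06 · 394.8) = 653.0 m.

value=653.0 m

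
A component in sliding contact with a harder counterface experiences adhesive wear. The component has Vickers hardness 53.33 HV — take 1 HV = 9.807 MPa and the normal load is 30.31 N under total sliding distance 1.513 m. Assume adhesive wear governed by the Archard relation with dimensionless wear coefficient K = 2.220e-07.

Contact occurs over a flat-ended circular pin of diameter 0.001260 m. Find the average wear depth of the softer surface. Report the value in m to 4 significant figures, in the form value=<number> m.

Every step holds full float precision, and intermediates are displayed rounded — rounded once at the end to 4 significant figures.
Convert: Hardness H = 53.33 HV × 9.807 MPa/HV = 523.0 MPa = 5.230e+08 Pa.
Convert: Contact area A = π·d²/4 = π·(0.001260 m)²/4 = 1.247e-06 m².
As SI base values: W = 30.31 N, H = 5.230e+08 Pa, K = 2.220e-07.
The Archard volume V = K·W·L/H = 2.220e-07 · 30.31 · 1.513 / 5.230e+08 = 1.947e-14 m³.
Depth of wear h = V/A = 1.947e-14 / 1.247e-06 = 1.561e-08 m.

value=1.561e-08 m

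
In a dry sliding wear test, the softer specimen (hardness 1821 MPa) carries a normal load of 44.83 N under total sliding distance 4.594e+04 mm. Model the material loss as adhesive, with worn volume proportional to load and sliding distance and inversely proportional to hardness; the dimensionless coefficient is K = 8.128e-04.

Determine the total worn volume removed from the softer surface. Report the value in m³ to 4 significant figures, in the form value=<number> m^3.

The computation keeps full precision, and the intermediates are displayed rounded, and rounded just once: four significant figures.
Path length L = 4.594e+04 mm = 45.94 m.
Hardness H = 1821 MPa = 1.821e+09 Pa.
Working in SI base units: W = 44.83 N, H = 1.821e+09 Pa, K = 8.128e-04.
By Archard's law, V = K·W·L/H = 8.128e-04 · 44.83 · 45.94 / 1.821e+09 = 9.192e-10 m³.

value=9.192e-10 m^3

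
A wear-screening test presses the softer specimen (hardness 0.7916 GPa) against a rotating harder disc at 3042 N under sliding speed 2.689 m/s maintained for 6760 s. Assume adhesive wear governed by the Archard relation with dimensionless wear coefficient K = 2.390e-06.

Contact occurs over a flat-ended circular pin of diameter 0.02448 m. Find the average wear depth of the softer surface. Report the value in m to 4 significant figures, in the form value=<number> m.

Intermediates are printed rounded. All working math carries full precision. Rounded once at the end: 4 significant figures.
Distance L = v·t = 2.689 m/s × 6760 s = 1.818e+04 m.
Hardness H = 0.7916 GPa = 7.916e+08 Pa.
Contact area A = π·d²/4 = π·(0.02448 m)²/4 = 4.707e-04 m².
Expressed in SI base units: W = 3042 N, H = 7.916e+08 Pa, K = 2.390e-06.
Wear volume V = K·W·L/H = 2.390e-06 · 3042 · 1.818e+04 / 7.916e+08 = 1.670e-07 m³.
Depth h = V/A = 1.670e-07 / 4.707e-04 = 3.547e-04 m.

value=3.547e-04 m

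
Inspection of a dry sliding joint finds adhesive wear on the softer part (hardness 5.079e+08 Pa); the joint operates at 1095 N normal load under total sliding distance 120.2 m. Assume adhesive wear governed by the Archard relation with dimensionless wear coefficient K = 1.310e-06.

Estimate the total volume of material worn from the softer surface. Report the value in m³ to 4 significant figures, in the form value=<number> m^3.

value=3.395e-10 m^3

Intermediates appear rounded; all arithmetic holds full float precision; one final rounding, at four significant figures.
In SI base units: W = 1095 N, H = 5.079e+08 Pa, K = 1.310e-06.
Archard volume V = K·W·L/H = 1.310e-06 · 1095 · 120.2 / 5.079e+08 = 3.395e-10 m³.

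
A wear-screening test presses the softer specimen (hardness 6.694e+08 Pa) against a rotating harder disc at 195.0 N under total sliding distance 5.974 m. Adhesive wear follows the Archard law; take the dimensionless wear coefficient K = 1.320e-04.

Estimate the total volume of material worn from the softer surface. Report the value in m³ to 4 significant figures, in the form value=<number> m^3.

The computation maintains full precision — intermediates are printed rounded — one final rounding: four significant digits.
In SI base units, W = 195.0 N, H = 6.694e+08 Pa, K = 1.320e-04.
By Archard's law, V = K·W·L/H = 1.320e-04 · 195.0 · 5.974 / 6.694e+08 = 2.297e-10 m³.

value=2.297e-10 m^3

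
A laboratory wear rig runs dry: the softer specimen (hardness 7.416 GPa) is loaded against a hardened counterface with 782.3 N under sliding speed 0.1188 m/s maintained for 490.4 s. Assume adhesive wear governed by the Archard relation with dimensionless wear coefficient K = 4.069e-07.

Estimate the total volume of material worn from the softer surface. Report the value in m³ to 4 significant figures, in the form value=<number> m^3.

Quoted intermediates are rounded — the computation carries full precision; one final rounding to four significant digits.
Convert: Sliding distance L = v·t = 0.1188 m/s × 490.4 s = 58.26 m.
Convert: Hardness H = 7.416 GPa = 7.416e+09 Pa.
Collected in SI base units: W = 782.3 N, H = 7.416e+09 Pa, K = 4.069e-07.
Archard relation: V = K·W·L/H = 4.069e-07 · 782.3 · 58.26 / 7.416e+09 = 2.501e-12 m³.

value=2.501e-12 m^3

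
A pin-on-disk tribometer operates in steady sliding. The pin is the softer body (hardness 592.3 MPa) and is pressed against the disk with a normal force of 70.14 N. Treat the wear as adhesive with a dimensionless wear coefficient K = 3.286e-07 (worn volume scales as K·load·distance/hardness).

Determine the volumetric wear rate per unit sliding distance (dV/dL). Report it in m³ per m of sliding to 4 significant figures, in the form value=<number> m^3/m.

The intermediates are printed rounded — all working math runs at full float precision, and one final rounding to 4 significant digits.
Convert: Hardness H = 592.3 MPa = 5.923e+08 Pa.
Expressed in SI base units: W = 70.14 N, H = 5.923e+08 Pa, K = 3.286e-07.
The wear rate dV/dL = K·W/H, per unit distance: 3.286e-07 · 70.14 / 5.923e+08 = 3.891e-14 m³/m.

value=3.891e-14 m^3/m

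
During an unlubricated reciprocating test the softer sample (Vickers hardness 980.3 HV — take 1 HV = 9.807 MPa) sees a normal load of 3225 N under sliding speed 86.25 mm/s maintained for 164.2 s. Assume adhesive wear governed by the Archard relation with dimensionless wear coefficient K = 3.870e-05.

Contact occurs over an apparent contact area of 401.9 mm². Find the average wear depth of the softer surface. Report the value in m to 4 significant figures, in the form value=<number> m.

value=4.575e-07 m

Intermediates are shown rounded; the algebra maintains full precision — one final rounding: four significant figures.
Sliding speed v = 86.25 mm/s = 0.08625 m/s. Path length L = v·t = 0.08625 m/s × 164.2 s = 14.16 m.
Hardness H = 980.3 HV × 9.807 MPa/HV = 9614 MPa = 9.614e+09 Pa.
Contact area A = 401.9 mm² = 4.019e-04 m².
As SI base values: W = 3225 N, H = 9.614e+09 Pa, K = 3.870e-05.
Volume removed: V = K·W·L/H = 3.870e-05 · 3225 · 14.16 / 9.614e+09 = 1.839e-10 m³.
Mean wear depth h = V/A = 1.839e-10 / 4.019e-04 = 4.575e-07 m.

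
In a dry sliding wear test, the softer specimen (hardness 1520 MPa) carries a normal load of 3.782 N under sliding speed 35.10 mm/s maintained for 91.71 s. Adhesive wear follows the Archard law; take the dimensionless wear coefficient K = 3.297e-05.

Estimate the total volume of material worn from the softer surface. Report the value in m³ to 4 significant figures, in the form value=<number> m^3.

value=2.641e-13 m^3

The computation runs at full precision; intermediate values appear rounded; rounded once at the end, at 4 significant figures.
Convert: Sliding speed v = 35.10 mm/s = 0.03510 m/s. Distance covered L = v·t = 0.03510 m/s × 91.71 s = 3.219 m.
Convert: Hardness H = 1520 MPa = 1.520e+09 Pa.
SI base units throughout: W = 3.782 N, H = 1.520e+09 Pa, K = 3.297e-05.
Volume removed: V = K·W·L/H = 3.297e-05 · 3.782 · 3.219 / 1.520e+09 = 2.641e-13 m³.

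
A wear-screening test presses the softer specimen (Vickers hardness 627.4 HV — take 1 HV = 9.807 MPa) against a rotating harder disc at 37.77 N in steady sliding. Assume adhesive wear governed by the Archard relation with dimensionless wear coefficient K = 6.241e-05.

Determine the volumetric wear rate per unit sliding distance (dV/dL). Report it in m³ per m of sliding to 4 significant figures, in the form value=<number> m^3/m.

value=3.831e-13 m^3/m

Intermediate values are displayed rounded. The computation runs at full precision; a lone final rounding to four significant digits.
Convert: Hardness H = 627.4 HV × 9.807 MPa/HV = 6153 MPa = 6.153e+09 Pa.
As SI base values: W = 37.77 N, H = 6.153e+09 Pa, K = 6.241e-05.
Wear rate dV/dL = K·W/H, so: 6.241e-05 · 37.77 / 6.153e+09 = 3.831e-13 m³/m.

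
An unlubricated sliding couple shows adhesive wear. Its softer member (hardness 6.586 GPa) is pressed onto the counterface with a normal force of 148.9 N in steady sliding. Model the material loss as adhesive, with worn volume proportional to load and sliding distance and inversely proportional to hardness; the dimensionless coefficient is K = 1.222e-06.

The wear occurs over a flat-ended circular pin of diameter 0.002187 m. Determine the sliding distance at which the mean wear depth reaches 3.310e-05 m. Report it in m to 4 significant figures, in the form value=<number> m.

value=4501 m

The intermediates are printed rounded — all arithmetic keeps full precision. Rounded just once: four significant figures.
Convert: Hardness H = 6.586 GPa = 6.586e+09 Pa.
Convert: Contact area A = π·d²/4 = π·(0.002187 m)²/4 = 3.757e-06 m².
Working in SI base units: W = 148.9 N, H = 6.586e+09 Pa, K = 1.222e-06.
Wearable volume V_lim = h_lim·A = 3.310e-05 · 3.757e-06 = 1.243e-10 m³.
So the life L = V_lim·H/(K·W) = 1.243e-10 · 6.586e+09 / (1.222e-06 · 148.9) = 4501 m.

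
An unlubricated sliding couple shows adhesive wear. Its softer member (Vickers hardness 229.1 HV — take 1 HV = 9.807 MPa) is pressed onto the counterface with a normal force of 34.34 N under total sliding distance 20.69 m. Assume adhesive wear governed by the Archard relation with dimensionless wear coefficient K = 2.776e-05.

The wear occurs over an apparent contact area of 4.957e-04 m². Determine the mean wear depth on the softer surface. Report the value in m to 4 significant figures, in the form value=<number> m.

value=1.771e-08 m

The algebra runs at exact precision; the intermediates are displayed rounded — a lone final rounding: 4 significant figures.
Hardness H = 229.1 HV × 9.807 MPa/HV = 2247 MPa = 2.247e+09 Pa.
Expressed in SI base units: W = 34.34 N, H = 2.247e+09 Pa, K = 2.776e-05.
Wear volume V = K·W·L/H = 2.776e-05 · 34.34 · 20.69 / 2.247e+09 = 8.778e-12 m³.
Mean wear depth h = V/A = 8.778e-12 / 4.957e-04 = 1.771e-08 m.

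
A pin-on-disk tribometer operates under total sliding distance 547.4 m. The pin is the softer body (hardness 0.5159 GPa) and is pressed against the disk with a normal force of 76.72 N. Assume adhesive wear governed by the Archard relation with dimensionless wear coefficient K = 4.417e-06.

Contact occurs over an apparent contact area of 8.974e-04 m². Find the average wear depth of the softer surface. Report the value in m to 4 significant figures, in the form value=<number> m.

value=4.007e-07 m

The computation carries full precision. The intermediates appear rounded — a lone final rounding, at 4 significant digits.
Hardness H = 0.5159 GPa = 5.159e+08 Pa.
As SI base values: W = 76.72 N, H = 5.159e+08 Pa, K = 4.417e-06.
By Archard's law, V = K·W·L/H = 4.417e-06 · 76.72 · 547.4 / 5.159e+08 = 3.596e-10 m³.
Mean wear depth h = V/A = 3.596e-10 / 8.974e-04 = 4.007e-07 m.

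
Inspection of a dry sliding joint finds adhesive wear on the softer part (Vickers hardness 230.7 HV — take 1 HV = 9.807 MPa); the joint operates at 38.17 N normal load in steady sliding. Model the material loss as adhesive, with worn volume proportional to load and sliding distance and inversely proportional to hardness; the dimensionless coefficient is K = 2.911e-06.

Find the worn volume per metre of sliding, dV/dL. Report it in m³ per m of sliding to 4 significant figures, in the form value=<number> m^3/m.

The computation runs at full precision; shown intermediates are rounded; a single final rounding: four significant digits.
Convert: Hardness H = 230.7 HV × 9.807 MPa/HV = 2262 MPa = 2.262e+09 Pa.
Expressed in SI base units: W = 38.17 N, H = 2.262e+09 Pa, K = 2.911e-06.
Volumetric rate dV/dL = K·W/H (independent of L): 2.911e-06 · 38.17 / 2.262e+09 = 4.911e-14 m³/m.

value=4.911e-14 m^3/m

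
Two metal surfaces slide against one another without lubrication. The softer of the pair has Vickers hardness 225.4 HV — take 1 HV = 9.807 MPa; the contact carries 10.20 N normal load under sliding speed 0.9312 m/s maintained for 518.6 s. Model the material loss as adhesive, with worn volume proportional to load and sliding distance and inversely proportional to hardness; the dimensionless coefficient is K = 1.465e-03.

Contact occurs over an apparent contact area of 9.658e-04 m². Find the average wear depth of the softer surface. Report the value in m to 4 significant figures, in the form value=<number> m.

The intermediates are shown rounded; the computation holds full float precision — rounded once at the end to four significant figures.
Sliding distance L = v·t = 0.9312 m/s × 518.6 s = 482.9 m.
Hardness H = 225.4 HV × 9.807 MPa/HV = 2210 MPa = 2.210e+09 Pa.
Collected in SI base units: W = 10.20 N, H = 2.210e+09 Pa, K = 1.465e-03.
Archard volume V = K·W·L/H = 1.465e-03 · 10.20 · 482.9 / 2.210e+09 = 3.265e-09 m³.
Wear depth h = V/A = 3.265e-09 / 9.658e-04 = 3.380e-06 m.

value=3.380e-06 m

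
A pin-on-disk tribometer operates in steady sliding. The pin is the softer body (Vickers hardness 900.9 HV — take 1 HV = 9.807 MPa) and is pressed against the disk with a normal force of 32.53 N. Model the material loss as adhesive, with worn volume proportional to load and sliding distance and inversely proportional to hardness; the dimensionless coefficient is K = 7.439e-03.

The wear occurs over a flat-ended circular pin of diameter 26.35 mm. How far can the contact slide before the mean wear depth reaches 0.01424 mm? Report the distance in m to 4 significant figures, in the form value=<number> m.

Intermediate values are shown rounded; the computation keeps full float precision. Rounded once at the end: four significant digits.
Convert: Hardness H = 900.9 HV × 9.807 MPa/HV = 8835 MPa = 8.835e+09 Pa.
Convert: Pin diameter d = 26.35 mm = 0.02635 m. Contact area A = π·d²/4 = π·(0.02635 m)²/4 = 5.453e-04 m².
Convert: Depth limit h_lim = 0.01424 mm = 1.424e-05 m.
Working in SI base units: W = 32.53 N, H = 8.835e+09 Pa, K = 7.439e-03.
Allowed volume V_lim = h_lim·A = 1.424e-05 · 5.453e-04 = 7.765e-09 m³.
Sliding life L = V_lim·H/(K·W) = 7.765e-09 · 8.835e+09 / (7.439e-03 · 32.53) = 283.5 m.

value=283.5 m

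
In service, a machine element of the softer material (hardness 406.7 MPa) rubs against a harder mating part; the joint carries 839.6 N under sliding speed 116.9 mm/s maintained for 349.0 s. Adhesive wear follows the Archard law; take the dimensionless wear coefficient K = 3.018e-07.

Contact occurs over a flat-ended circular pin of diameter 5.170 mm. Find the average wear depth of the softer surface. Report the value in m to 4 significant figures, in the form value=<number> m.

Intermediates are printed rounded; the algebra runs at exact precision, and rounded once at the end: 4 significant figures.
Convert: Sliding speed v = 116.9 mm/s = 0.1169 m/s. Total distance L = v·t = 0.1169 m/s × 349.0 s = 40.80 m.
Convert: Hardness H = 406.7 MPa = 4.067e+08 Pa.
Convert: Pin diameter d = 5.170 mm = 0.005170 m. Contact area A = π·d²/4 = π·(0.005170 m)²/4 = 2.099e-05 m².
Expressed in SI base units: W = 839.6 N, H = 4.067e+08 Pa, K = 3.018e-07.
Worn volume V = K·W·L/H = 3.018e-07 · 839.6 · 40.80 / 4.067e+08 = 2.542e-11 m³.
Depth of wear h = V/A = 2.542e-11 / 2.099e-05 = 1.211e-06 m.

value=1.211e-06 m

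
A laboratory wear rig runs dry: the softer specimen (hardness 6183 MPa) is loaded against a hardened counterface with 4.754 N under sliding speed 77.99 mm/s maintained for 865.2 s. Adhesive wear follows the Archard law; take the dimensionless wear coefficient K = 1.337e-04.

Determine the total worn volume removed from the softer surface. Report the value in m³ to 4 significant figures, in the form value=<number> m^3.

Each operation maintains exact precision; intermediates are shown rounded — rounded just once: four significant digits.
Sliding speed v = 77.99 mm/s = 0.07799 m/s. Total distance L = v·t = 0.07799 m/s × 865.2 s = 67.48 m.
Hardness H = 6183 MPa = 6.183e+09 Pa.
In SI base units: W = 4.754 N, H = 6.183e+09 Pa, K = 1.337e-04.
Apply Archard: V = K·W·L/H = 1.337e-04 · 4.754 · 67.48 / 6.183e+09 = 6.937e-12 m³.

value=6.937e-12 m^3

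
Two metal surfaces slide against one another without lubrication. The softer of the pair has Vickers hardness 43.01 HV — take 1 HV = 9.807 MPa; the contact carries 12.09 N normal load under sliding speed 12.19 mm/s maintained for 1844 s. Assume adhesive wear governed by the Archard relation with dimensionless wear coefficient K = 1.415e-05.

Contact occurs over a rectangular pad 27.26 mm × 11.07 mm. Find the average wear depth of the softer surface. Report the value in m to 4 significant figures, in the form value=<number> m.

Quoted intermediates are rounded — all arithmetic holds full float precision, and one final rounding to 4 significant figures.
Convert: Sliding speed v = 12.19 mm/s = 0.01219 m/s. The distance L = v·t = 0.01219 m/s × 1844 s = 22.48 m.
Convert: Hardness H = 43.01 HV × 9.807 MPa/HV = 421.8 MPa = 4.218e+08 Pa.
Convert: Pad sides 27.26 mm × 11.07 mm = 0.02726 m × 0.01107 m. Contact area A = 0.02726 m × 0.01107 m = 3.018e-04 m².
In SI base units: W = 12.09 N, H = 4.218e+08 Pa, K = 1.415e-05.
Volume removed: V = K·W·L/H = 1.415e-05 · 12.09 · 22.48 / 4.218e+08 = 9.117e-12 m³.
Mean wear depth h = V/A = 9.117e-12 / 3.018e-04 = 3.021e-08 m.

value=3.021e-08 m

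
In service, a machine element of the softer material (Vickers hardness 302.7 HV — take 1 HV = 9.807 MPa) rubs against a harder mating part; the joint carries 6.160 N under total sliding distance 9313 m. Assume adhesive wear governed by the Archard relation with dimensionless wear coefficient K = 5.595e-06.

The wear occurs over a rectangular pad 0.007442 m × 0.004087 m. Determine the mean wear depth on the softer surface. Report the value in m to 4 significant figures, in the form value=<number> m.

value=3.555e-06 m

The algebra keeps full precision — intermediate values appear rounded, and rounded just once: four significant figures.
Hardness H = 302.7 HV × 9.807 MPa/HV = 2969 MPa = 2.969e+09 Pa.
Contact area A = 0.007442 m × 0.004087 m = 3.042e-05 m².
In SI base units, W = 6.160 N, H = 2.969e+09 Pa, K = 5.595e-06.
Volume removed: V = K·W·L/H = 5.595e-06 · 6.160 · 9313 / 2.969e+09 = 1.081e-10 m³.
Average depth h = V/A = 1.081e-10 / 3.042e-05 = 3.555e-06 m.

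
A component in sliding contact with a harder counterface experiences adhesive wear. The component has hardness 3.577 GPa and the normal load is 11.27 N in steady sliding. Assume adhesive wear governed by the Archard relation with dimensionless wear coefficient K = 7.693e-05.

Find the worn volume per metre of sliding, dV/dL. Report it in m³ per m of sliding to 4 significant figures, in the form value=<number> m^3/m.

value=2.424e-13 m^3/m

All arithmetic holds full float precision, and the intermediates appear rounded; rounded just once, at four significant figures.
Hardness H = 3.577 GPa = 3.577e+09 Pa.
As SI base values: W = 11.27 N, H = 3.577e+09 Pa, K = 7.693e-05.
Sliding wear rate dV/dL = K·W/H: 7.693e-05 · 11.27 / 3.577e+09 = 2.424e-13 m³/m.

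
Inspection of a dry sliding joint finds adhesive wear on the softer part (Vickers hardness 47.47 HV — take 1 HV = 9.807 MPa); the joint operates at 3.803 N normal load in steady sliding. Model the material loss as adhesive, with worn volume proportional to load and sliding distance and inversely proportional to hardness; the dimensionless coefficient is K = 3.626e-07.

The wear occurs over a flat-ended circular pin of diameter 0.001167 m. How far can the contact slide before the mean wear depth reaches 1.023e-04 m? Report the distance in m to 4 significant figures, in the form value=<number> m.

All working math carries full precision — displayed values are rounded — rounded once at the end to 4 significant digits.
Hardness H = 47.47 HV × 9.807 MPa/HV = 465.5 MPa = 4.655e+08 Pa.
Contact area A = π·d²/4 = π·(0.001167 m)²/4 = 1.070e-06 m².
In SI base units: W = 3.803 N, H = 4.655e+08 Pa, K = 3.626e-07.
Wearable volume V_lim = h_lim·A = 1.023e-04 · 1.070e-06 = 1.094e-10 m³.
Inverting, life L = V_lim·H/(K·W) = 1.094e-10 · 4.655e+08 / (3.626e-07 · 3.803) = 3.694e+04 m.

value=3.694e+04 m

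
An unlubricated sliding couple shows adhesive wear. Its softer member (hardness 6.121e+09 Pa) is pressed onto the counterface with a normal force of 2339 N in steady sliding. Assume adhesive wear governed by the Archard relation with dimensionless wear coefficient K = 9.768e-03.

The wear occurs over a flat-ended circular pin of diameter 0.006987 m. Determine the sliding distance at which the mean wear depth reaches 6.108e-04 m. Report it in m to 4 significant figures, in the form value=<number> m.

value=6.274 m

The computation maintains full precision; intermediates are displayed rounded, and one final rounding: 4 significant figures.
Contact area A = π·d²/4 = π·(0.006987 m)²/4 = 3.834e-05 m².
Working in SI base units: W = 2339 N, H = 6.121e+09 Pa, K = 9.768e-03.
Volume at the limit: V_lim = h_lim·A = 6.108e-04 · 3.834e-05 = 2.342e-08 m³.
Sliding life L = V_lim·H/(K·W) = 2.342e-08 · 6.121e+09 / (9.768e-03 · 2339) = 6.274 m.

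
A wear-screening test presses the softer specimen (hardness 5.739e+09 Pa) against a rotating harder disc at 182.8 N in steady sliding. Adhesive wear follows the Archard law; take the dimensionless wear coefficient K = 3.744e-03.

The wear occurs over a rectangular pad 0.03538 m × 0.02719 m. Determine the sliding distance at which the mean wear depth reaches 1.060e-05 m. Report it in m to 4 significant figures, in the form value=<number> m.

Each operation holds exact precision; the intermediates appear rounded — a single final rounding: four significant digits.
Convert: Contact area A = 0.03538 m × 0.02719 m = 9.620e-04 m².
As SI base values: W = 182.8 N, H = 5.739e+09 Pa, K = 3.744e-03.
Permissible volume V_lim = h_lim·A = 1.060e-05 · 9.620e-04 = 1.020e-08 m³.
Life L = V_lim·H/(K·W) = 1.020e-08 · 5.739e+09 / (3.744e-03 · 182.8) = 85.51 m.

value=85.51 m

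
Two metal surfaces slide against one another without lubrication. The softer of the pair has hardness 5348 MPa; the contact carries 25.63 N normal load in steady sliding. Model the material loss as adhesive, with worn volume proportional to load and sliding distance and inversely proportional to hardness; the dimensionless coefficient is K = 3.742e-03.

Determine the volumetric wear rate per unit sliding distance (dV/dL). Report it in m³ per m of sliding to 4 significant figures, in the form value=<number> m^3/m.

value=1.793e-11 m^3/m

The intermediates are printed rounded. Each operation keeps exact precision. Rounded once at the end, at 4 significant digits.
Hardness H = 5348 MPa = 5.348e+09 Pa.
Working in SI base units: W = 25.63 N, H = 5.348e+09 Pa, K = 3.742e-03.
The wear rate dV/dL = K·W/H, so: 3.742e-03 · 25.63 / 5.348e+09 = 1.793e-11 m³/m.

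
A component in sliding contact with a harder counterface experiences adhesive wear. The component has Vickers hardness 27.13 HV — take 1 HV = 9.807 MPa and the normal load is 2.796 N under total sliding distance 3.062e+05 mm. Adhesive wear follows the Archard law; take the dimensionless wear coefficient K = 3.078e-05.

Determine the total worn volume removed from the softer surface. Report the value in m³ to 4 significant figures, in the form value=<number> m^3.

Intermediates are shown rounded — all working math maintains full float precision — a lone final rounding to 4 significant figures.
The distance L = 3.062e+05 mm = 306.2 m.
Hardness H = 27.13 HV × 9.807 MPa/HV = 266.1 MPa = 2.661e+08 Pa.
In SI base units, W = 2.796 N, H = 2.661e+08 Pa, K = 3.078e-05.
Volume removed: V = K·W·L/H = 3.078e-05 · 2.796 · 306.2 / 2.661e+08 = 9.904e-11 m³.

value=9.904e-11 m^3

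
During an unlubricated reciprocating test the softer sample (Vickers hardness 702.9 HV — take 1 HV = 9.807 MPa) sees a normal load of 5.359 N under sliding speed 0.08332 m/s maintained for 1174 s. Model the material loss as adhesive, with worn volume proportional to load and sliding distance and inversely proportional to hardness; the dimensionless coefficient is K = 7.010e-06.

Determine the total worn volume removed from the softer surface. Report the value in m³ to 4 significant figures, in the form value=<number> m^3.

value=5.331e-13 m^3

All working math holds exact precision. Intermediate values appear rounded — one last rounding to four significant figures.
Convert: Path length L = v·t = 0.08332 m/s × 1174 s = 97.82 m.
Convert: Hardness H = 702.9 HV × 9.807 MPa/HV = 6893 MPa = 6.893e+09 Pa.
As SI base values: W = 5.359 N, H = 6.893e+09 Pa, K = 7.010e-06.
Volume removed: V = K·W·L/H = 7.010e-06 · 5.359 · 97.82 / 6.893e+09 = 5.331e-13 m³.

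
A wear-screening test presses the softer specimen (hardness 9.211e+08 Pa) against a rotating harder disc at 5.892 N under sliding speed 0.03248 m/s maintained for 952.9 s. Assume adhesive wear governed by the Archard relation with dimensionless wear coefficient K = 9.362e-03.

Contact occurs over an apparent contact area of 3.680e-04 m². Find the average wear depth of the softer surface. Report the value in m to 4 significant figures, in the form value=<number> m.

Intermediate values appear rounded, and each operation keeps full float precision; one final rounding to four significant digits.
Distance covered L = v·t = 0.03248 m/s × 952.9 s = 30.95 m.
Expressed in SI base units: W = 5.892 N, H = 9.211e+08 Pa, K = 9.362e-03.
Apply Archard: V = K·W·L/H = 9.362e-03 · 5.892 · 30.95 / 9.211e+08 = 1.853e-09 m³.
Mean wear depth h = V/A = 1.853e-09 / 3.680e-04 = 5.037e-06 m.

value=5.037e-06 m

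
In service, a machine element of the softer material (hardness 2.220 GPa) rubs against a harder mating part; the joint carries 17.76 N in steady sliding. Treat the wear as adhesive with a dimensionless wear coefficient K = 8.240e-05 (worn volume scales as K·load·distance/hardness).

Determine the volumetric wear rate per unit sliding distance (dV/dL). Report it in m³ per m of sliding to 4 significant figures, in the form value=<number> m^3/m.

value=6.592e-13 m^3/m

Quoted intermediates are rounded, and the algebra keeps exact precision, and rounded once at the end to four significant figures.
Hardness H = 2.220 GPa = 2.220e+09 Pa.
SI base units throughout: W = 17.76 N, H = 2.220e+09 Pa, K = 8.240e-05.
Rate of wear dV/dL = K·W/H, so: 8.240e-05 · 17.76 / 2.220e+09 = 6.592e-13 m³/m.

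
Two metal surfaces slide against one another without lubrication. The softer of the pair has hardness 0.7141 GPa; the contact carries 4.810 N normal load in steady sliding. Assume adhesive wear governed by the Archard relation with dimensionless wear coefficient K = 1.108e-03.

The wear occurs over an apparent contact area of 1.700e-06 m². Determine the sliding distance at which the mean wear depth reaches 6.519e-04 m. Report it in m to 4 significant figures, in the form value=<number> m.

The computation runs at full precision; the intermediates are displayed rounded — a lone final rounding: four significant figures.
Convert: Hardness H = 0.7141 GPa = 7.141e+08 Pa.
Restated in SI base units: W = 4.810 N, H = 7.141e+08 Pa, K = 1.108e-03.
Permissible volume V_lim = h_lim·A = 6.519e-04 · 1.700e-06 = 1.108e-09 m³.
Sliding life L = V_lim·H/(K·W) = 1.108e-09 · 7.141e+08 / (1.108e-03 · 4.810) = 148.5 m.

value=148.5 m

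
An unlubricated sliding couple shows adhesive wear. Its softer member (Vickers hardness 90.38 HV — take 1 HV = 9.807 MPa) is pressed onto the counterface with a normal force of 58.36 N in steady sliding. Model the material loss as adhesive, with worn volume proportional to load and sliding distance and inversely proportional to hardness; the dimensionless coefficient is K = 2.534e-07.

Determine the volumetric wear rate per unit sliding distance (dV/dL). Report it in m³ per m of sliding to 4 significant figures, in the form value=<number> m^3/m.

Intermediate values are shown rounded, and all arithmetic runs at exact precision, and one final rounding, at 4 significant digits.
Hardness H = 90.38 HV × 9.807 MPa/HV = 886.4 MPa = 8.864e+08 Pa.
SI base units throughout: W = 58.36 N, H = 8.864e+08 Pa, K = 2.534e-07.
Wear rate dV/dL = K·W/H (independent of L): 2.534e-07 · 58.36 / 8.864e+08 = 1.668e-14 m³/m.

value=1.668e-14 m^3/m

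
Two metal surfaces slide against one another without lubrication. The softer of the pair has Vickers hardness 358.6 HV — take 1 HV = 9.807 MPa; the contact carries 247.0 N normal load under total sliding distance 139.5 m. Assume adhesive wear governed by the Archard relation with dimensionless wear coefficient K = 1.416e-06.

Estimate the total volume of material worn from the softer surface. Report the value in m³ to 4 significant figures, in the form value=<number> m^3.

Every step holds exact precision — quoted intermediates are rounded. Rounded once at the end, at 4 significant digits.
Convert: Hardness H = 358.6 HV × 9.807 MPa/HV = 3517 MPa = 3.517e+09 Pa.
As SI base values: W = 247.0 N, H = 3.517e+09 Pa, K = 1.416e-06.
Archard relation: V = K·W·L/H = 1.416e-06 · 247.0 · 139.5 / 3.517e+09 = 1.387e-11 m³.

value=1.387e-11 m^3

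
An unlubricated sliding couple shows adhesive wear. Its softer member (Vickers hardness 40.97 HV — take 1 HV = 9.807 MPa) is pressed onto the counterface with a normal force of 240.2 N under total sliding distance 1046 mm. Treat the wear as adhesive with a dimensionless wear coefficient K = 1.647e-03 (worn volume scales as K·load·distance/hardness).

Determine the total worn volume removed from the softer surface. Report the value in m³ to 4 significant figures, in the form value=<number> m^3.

value=1.030e-09 m^3

Quoted intermediates are rounded; all working math maintains full precision — one final rounding, at four significant figures.
Convert: Total distance L = 1046 mm = 1.046 m.
Convert: Hardness H = 40.97 HV × 9.807 MPa/HV = 401.8 MPa = 4.018e+08 Pa.
Working in SI base units: W = 240.2 N, H = 4.018e+08 Pa, K = 1.647e-03.
Archard volume V = K·W·L/H = 1.647e-03 · 240.2 · 1.046 / 4.018e+08 = 1.030e-09 m³.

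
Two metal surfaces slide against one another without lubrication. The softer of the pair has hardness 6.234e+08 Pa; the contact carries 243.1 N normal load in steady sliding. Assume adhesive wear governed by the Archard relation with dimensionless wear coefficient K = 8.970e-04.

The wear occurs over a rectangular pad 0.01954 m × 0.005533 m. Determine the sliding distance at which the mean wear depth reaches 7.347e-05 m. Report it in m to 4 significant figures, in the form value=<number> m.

The intermediates are printed rounded — all working math holds exact precision, and one final rounding, at 4 significant digits.
Contact area A = 0.01954 m × 0.005533 m = 1.081e-04 m².
Collected in SI base units: W = 243.1 N, H = 6.234e+08 Pa, K = 8.970e-04.
Wearable volume V_lim = h_lim·A = 7.347e-05 · 1.081e-04 = 7.943e-09 m³.
Inverting, life L = V_lim·H/(K·W) = 7.943e-09 · 6.234e+08 / (8.970e-04 · 243.1) = 22.71 m.

value=22.71 m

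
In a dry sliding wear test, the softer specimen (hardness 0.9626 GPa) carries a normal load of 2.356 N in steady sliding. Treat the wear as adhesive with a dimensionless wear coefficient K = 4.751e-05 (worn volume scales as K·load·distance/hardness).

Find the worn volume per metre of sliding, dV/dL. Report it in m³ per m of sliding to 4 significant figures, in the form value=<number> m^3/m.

value=1.163e-13 m^3/m

The computation maintains full precision. The intermediates are printed rounded; a single final rounding: four significant digits.
Hardness H = 0.9626 GPa = 9.626e+08 Pa.
Expressed in SI base units: W = 2.356 N, H = 9.626e+08 Pa, K = 4.751e-05.
Volumetric rate dV/dL = K·W/H, per unit distance: 4.751e-05 · 2.356 / 9.626e+08 = 1.163e-13 m³/m.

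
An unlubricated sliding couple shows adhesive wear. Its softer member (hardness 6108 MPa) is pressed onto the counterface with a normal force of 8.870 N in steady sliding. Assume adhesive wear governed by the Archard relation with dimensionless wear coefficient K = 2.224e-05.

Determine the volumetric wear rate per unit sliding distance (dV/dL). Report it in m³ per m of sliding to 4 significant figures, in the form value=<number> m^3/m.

Intermediates are printed rounded, and every step keeps exact precision; one last rounding to four significant digits.
Hardness H = 6108 MPa = 6.108e+09 Pa.
Working in SI base units: W = 8.870 N, H = 6.108e+09 Pa, K = 2.224e-05.
Volumetric rate dV/dL = K·W/H — distance-free: 2.224e-05 · 8.870 / 6.108e+09 = 3.230e-14 m³/m.

value=3.230e-14 m^3/m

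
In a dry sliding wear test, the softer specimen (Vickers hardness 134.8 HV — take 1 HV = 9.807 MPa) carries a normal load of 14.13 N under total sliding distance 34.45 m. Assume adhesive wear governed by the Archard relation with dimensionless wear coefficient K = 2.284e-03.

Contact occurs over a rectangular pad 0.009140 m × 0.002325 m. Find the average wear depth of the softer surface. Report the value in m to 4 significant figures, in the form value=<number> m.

The computation holds full float precision — the intermediates are displayed rounded. Rounded just once: 4 significant figures.
Hardness H = 134.8 HV × 9.807 MPa/HV = 1322 MPa = 1.322e+09 Pa.
Contact area A = 0.009140 m × 0.002325 m = 2.125e-05 m².
Working in SI base units: W = 14.13 N, H = 1.322e+09 Pa, K = 2.284e-03.
Archard volume V = K·W·L/H = 2.284e-03 · 14.13 · 34.45 / 1.322e+09 = 8.410e-10 m³.
Mean wear depth h = V/A = 8.410e-10 / 2.125e-05 = 3.958e-05 m.

value=3.958e-05 m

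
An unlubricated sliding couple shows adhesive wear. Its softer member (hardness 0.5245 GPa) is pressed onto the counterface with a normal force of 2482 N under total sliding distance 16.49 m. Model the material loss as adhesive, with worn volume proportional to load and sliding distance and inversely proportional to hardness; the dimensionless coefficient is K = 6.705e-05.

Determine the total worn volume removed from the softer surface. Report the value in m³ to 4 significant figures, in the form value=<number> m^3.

value=5.232e-09 m^3

The intermediates are printed rounded, and all working math runs at exact precision — rounded once at the end, at four significant digits.
Hardness H = 0.5245 GPa = 5.245e+08 Pa.
Expressed in SI base units: W = 2482 N, H = 5.245e+08 Pa, K = 6.705e-05.
By Archard's law, V = K·W·L/H = 6.705e-05 · 2482 · 16.49 / 5.245e+08 = 5.232e-09 m³.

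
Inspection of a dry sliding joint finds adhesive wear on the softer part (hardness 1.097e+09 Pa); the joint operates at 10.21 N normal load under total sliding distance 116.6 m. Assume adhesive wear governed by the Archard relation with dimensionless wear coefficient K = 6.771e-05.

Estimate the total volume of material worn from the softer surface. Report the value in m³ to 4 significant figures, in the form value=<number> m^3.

All working math holds exact precision; intermediates appear rounded — a single final rounding to four significant digits.
Working in SI base units: W = 10.21 N, H = 1.097e+09 Pa, K = 6.771e-05.
Archard volume V = K·W·L/H = 6.771e-05 · 10.21 · 116.6 / 1.097e+09 = 7.348e-11 m³.

value=7.348e-11 m^3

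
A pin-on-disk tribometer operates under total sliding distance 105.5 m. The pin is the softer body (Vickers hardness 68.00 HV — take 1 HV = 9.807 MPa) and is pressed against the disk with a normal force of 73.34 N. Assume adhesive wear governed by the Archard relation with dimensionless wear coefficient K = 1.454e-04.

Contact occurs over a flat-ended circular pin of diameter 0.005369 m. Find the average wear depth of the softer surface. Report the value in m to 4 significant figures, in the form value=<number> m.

Every step holds full float precision, and intermediate values appear rounded, and one last rounding: four significant figures.
Convert: Hardness H = 68.00 HV × 9.807 MPa/HV = 666.9 MPa = 6.669e+08 Pa.
Convert: Contact area A = π·d²/4 = π·(0.005369 m)²/4 = 2.264e-05 m².
Restated in SI base units: W = 73.34 N, H = 6.669e+08 Pa, K = 1.454e-04.
Archard volume V = K·W·L/H = 1.454e-04 · 73.34 · 105.5 / 6.669e+08 = 1.687e-09 m³.
Mean depth h = V/A = 1.687e-09 / 2.264e-05 = 7.451e-05 m.

value=7.451e-05 m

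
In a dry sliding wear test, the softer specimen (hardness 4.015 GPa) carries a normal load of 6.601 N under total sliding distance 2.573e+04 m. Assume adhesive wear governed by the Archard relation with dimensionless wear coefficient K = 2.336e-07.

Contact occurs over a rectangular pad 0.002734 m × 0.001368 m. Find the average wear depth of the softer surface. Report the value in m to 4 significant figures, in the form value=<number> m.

Every step runs at full float precision. Intermediates are displayed rounded. Rounded just once to 4 significant figures.
Convert: Hardness H = 4.015 GPa = 4.015e+09 Pa.
Convert: Contact area A = 0.002734 m × 0.001368 m = 3.740e-06 m².
In SI base units: W = 6.601 N, H = 4.015e+09 Pa, K = 2.336e-07.
Volume removed: V = K·W·L/H = 2.336e-07 · 6.601 · 2.573e+04 / 4.015e+09 = 9.882e-12 m³.
Average depth h = V/A = 9.882e-12 / 3.740e-06 = 2.642e-06 m.

value=2.642e-06 m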